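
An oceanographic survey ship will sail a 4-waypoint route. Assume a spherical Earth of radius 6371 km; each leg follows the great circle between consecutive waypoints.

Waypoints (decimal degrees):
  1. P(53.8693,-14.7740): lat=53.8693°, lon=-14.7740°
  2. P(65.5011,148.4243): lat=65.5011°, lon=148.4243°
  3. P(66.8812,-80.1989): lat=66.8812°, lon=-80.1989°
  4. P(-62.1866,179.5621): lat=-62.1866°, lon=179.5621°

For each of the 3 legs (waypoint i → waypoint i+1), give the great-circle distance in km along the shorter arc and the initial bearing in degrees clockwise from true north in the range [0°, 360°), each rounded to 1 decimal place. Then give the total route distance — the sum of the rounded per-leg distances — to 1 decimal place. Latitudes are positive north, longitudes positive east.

Leg 1: dist=6665.1 km, bearing=8.0°
Leg 2: dist=4800.8 km, bearing=25.5°
Leg 3: dist=16432.4 km, bearing=239.5°
Total: 27898.3 km

Leg 1: φ1=0.9401967, φ2=1.1432099, Δφ=0.2030132, Δλ=2.8483477 rad; a=sin²(Δφ/2)+cosφ1·cosφ2·sin²(Δλ/2)=0.2495543526; c=2·atan2(√a, √(1-a))=1.046168067; dist=6371·c=6665.137 ≈ 6665.1 km; running total=6665.1 km
Leg 1 bearing: y=sinΔλ·cosφ2=0.11986626, x=cosφ1·sinφ2-sinφ1·cosφ2·cosΔλ=0.85716976; θ=atan2(y, x)=7.9606° ≈ 8.0°
Leg 2: φ1=1.1432099, φ2=1.1672971, Δφ=0.0240873, Δλ=-3.9902276 rad; a=sin²(Δφ/2)+cosφ1·cosφ2·sin²(Δλ/2)=0.1353659186; c=2·atan2(√a, √(1-a))=0.753544568; dist=6371·c=4800.832 ≈ 4800.8 km; running total=11465.9 km
Leg 2 bearing: y=sinΔλ·cosφ2=0.29462791, x=cosφ1·sinφ2-sinφ1·cosφ2·cosΔλ=0.61754542; θ=atan2(y, x)=25.5056° ≈ 25.5°
Leg 3: φ1=1.1672971, φ2=-1.0853609, Δφ=-2.2526581, Δλ=4.5336847 rad; a=sin²(Δφ/2)+cosφ1·cosφ2·sin²(Δλ/2)=0.9230037385; c=2·atan2(√a, √(1-a))=2.579248265; dist=6371·c=16432.391 ≈ 16432.4 km; running total=27898.3 km
Leg 3 bearing: y=sinΔλ·cosφ2=-0.45916293, x=cosφ1·sinφ2-sinφ1·cosφ2·cosΔλ=-0.27099954; θ=atan2(y, x)=-120.5493° <0 so +360° → 239.4507° ≈ 239.5°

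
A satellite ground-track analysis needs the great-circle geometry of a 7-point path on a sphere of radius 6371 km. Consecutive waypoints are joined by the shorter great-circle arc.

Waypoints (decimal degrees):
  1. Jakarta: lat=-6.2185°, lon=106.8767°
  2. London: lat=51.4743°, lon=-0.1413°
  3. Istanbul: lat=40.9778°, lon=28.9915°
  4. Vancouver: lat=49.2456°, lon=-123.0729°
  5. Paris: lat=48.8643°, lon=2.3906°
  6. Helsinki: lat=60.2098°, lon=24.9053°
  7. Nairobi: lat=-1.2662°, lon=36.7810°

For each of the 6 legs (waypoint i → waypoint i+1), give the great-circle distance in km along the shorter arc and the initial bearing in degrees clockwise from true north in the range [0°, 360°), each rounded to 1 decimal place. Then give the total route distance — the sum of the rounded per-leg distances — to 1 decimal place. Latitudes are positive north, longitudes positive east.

Leg 1: φ1=-0.1085333, φ2=0.8983960, Δφ=1.0069293, Δλ=-1.8678165 rad; a=sin²(Δφ/2)+cosφ1·cosφ2·sin²(Δλ/2)=0.6329824574; c=2·atan2(√a, √(1-a))=1.840001078; dist=6371·c=11722.647 ≈ 11722.6 km; running total=11722.6 km
Leg 1 bearing: y=sinΔλ·cosφ2=-0.59559211, x=cosφ1·sinφ2-sinφ1·cosφ2·cosΔλ=0.75797936; θ=atan2(y, x)=-38.1590° <0 so +360° → 321.8410° ≈ 321.8°
Leg 2: φ1=0.8983960, φ2=0.7151975, Δφ=-0.1831985, Δλ=0.5084633 rad; a=sin²(Δφ/2)+cosφ1·cosφ2·sin²(Δλ/2)=0.0381112093; c=2·atan2(√a, √(1-a))=0.392965407; dist=6371·c=2503.583 ≈ 2503.6 km; running total=14226.2 km
Leg 2 bearing: y=sinΔλ·cosφ2=0.36754315, x=cosφ1·sinφ2-sinφ1·cosφ2·cosΔλ=-0.10745704; θ=atan2(y, x)=106.2971° ≈ 106.3°
Leg 3: φ1=0.7151975, φ2=0.8594979, Δφ=0.1443003, Δλ=-2.6540245 rad; a=sin²(Δφ/2)+cosφ1·cosφ2·sin²(Δλ/2)=0.4693355049; c=2·atan2(√a, √(1-a))=1.509428826; dist=6371·c=9616.571 ≈ 9616.6 km; running total=23842.8 km
Leg 3 bearing: y=sinΔλ·cosφ2=-0.30583139, x=cosφ1·sinφ2-sinφ1·cosφ2·cosΔλ=0.95010837; θ=atan2(y, x)=-17.8429° <0 so +360° → 342.1571° ≈ 342.2°
Leg 4: φ1=0.8594979, φ2=0.8528429, Δφ=-0.0066549, Δλ=2.1897512 rad; a=sin²(Δφ/2)+cosφ1·cosφ2·sin²(Δλ/2)=0.3393183238; c=2·atan2(√a, √(1-a))=1.243627470; dist=6371·c=7923.151 ≈ 7923.2 km; running total=31766.0 km
Leg 4 bearing: y=sinΔλ·cosφ2=0.53580479, x=cosφ1·sinφ2-sinφ1·cosφ2·cosΔλ=0.78079371; θ=atan2(y, x)=34.4591° ≈ 34.5°
Leg 5: φ1=0.8528429, φ2=1.0508593, Δφ=0.1980163, Δλ=0.3929556 rad; a=sin²(Δφ/2)+cosφ1·cosφ2·sin²(Δλ/2)=0.0222260569; c=2·atan2(√a, √(1-a))=0.299283832; dist=6371·c=1906.737 ≈ 1906.7 km; running total=33672.7 km
Leg 5 bearing: y=sinΔλ·cosφ2=0.19024466, x=cosφ1·sinφ2-sinφ1·cosφ2·cosΔλ=0.22524477; θ=atan2(y, x)=40.1849° ≈ 40.2°
Leg 6: φ1=1.0508593, φ2=-0.0220994, Δφ=-1.0729586, Δλ=0.2072701 rad; a=sin²(Δφ/2)+cosφ1·cosφ2·sin²(Δλ/2)=0.2665522230; c=2·atan2(√a, √(1-a))=1.085019391; dist=6371·c=6912.659 ≈ 6912.7 km; running total=40585.4 km
Leg 6 bearing: y=sinΔλ·cosφ2=0.20573892, x=cosφ1·sinφ2-sinφ1·cosφ2·cosΔλ=-0.86004653; θ=atan2(y, x)=166.5466° ≈ 166.5°

Leg 1: dist=11722.6 km, bearing=321.8°
Leg 2: dist=2503.6 km, bearing=106.3°
Leg 3: dist=9616.6 km, bearing=342.2°
Leg 4: dist=7923.2 km, bearing=34.5°
Leg 5: dist=1906.7 km, bearing=40.2°
Leg 6: dist=6912.7 km, bearing=166.5°
Total: 40585.4 km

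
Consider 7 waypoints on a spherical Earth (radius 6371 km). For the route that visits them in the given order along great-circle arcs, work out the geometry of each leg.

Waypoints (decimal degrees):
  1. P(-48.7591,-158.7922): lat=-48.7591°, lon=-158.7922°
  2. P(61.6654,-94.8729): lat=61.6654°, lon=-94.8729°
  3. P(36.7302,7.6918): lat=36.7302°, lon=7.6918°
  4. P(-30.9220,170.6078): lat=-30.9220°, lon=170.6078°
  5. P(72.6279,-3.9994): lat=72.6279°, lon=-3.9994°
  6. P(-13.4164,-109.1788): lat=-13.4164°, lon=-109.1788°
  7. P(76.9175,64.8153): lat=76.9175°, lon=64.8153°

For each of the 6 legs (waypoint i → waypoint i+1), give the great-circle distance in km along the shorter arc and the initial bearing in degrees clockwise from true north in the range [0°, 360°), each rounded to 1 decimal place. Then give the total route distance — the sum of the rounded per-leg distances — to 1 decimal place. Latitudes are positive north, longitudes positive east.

Leg 1: dist=13523.7 km, bearing=30.0°
Leg 2: dist=7079.0 km, bearing=60.8°
Leg 3: dist=18313.1 km, bearing=72.7°
Leg 4: dist=15366.8 km, bearing=357.6°
Leg 5: dist=11932.0 km, bearing=280.5°
Leg 6: dist=12945.5 km, bearing=1.5°
Total: 79160.1 km

Leg 1: φ1=-0.8510068, φ2=1.0762643, Δφ=1.9272711, Δλ=1.1156022 rad; a=sin²(Δφ/2)+cosφ1·cosφ2·sin²(Δλ/2)=0.7621501821; c=2·atan2(√a, √(1-a))=2.122689613; dist=6371·c=13523.656 ≈ 13523.7 km; running total=13523.7 km
Leg 1 bearing: y=sinΔλ·cosφ2=0.42629201, x=cosφ1·sinφ2-sinφ1·cosφ2·cosΔλ=0.73714602; θ=atan2(y, x)=30.0408° ≈ 30.0°
Leg 2: φ1=1.0762643, φ2=0.6410629, Δφ=-0.4352013, Δλ=1.7900917 rad; a=sin²(Δφ/2)+cosφ1·cosφ2·sin²(Δλ/2)=0.2781772277; c=2·atan2(√a, √(1-a))=1.111133960; dist=6371·c=7079.034 ≈ 7079.0 km; running total=20602.7 km
Leg 2 bearing: y=sinΔλ·cosφ2=0.78226633, x=cosφ1·sinφ2-sinφ1·cosφ2·cosΔλ=0.43730769; θ=atan2(y, x)=60.7936° ≈ 60.8°
Leg 3: φ1=0.6410629, φ2=-0.5396907, Δφ=-1.1807536, Δλ=2.8434206 rad; a=sin²(Δφ/2)+cosφ1·cosφ2·sin²(Δλ/2)=0.9822641413; c=2·atan2(√a, √(1-a))=2.874446884; dist=6371·c=18313.101 ≈ 18313.1 km; running total=38915.8 km
Leg 3 bearing: y=sinΔλ·cosφ2=0.25201870, x=cosφ1·sinφ2-sinφ1·cosφ2·cosΔλ=0.07856058; θ=atan2(y, x)=72.6864° ≈ 72.7°
Leg 4: φ1=-0.5396907, φ2=1.2675960, Δφ=1.8072867, Δλ=-3.0474705 rad; a=sin²(Δφ/2)+cosφ1·cosφ2·sin²(Δλ/2)=0.8727179754; c=2·atan2(√a, √(1-a))=2.411984943; dist=6371·c=15366.756 ≈ 15366.8 km; running total=54282.6 km
Leg 4 bearing: y=sinΔλ·cosφ2=-0.02806114, x=cosφ1·sinφ2-sinφ1·cosφ2·cosΔλ=0.66598635; θ=atan2(y, x)=-2.4127° <0 so +360° → 357.5873° ≈ 357.6°
Leg 5: φ1=1.2675960, φ2=-0.2341604, Δφ=-1.5017563, Δλ=-1.8357268 rad; a=sin²(Δφ/2)+cosφ1·cosφ2·sin²(Δλ/2)=0.6487444514; c=2·atan2(√a, √(1-a))=1.872857721; dist=6371·c=11931.977 ≈ 11932.0 km; running total=66214.6 km
Leg 5 bearing: y=sinΔλ·cosφ2=-0.93877235, x=cosφ1·sinφ2-sinφ1·cosφ2·cosΔλ=0.17380112; θ=atan2(y, x)=-79.5112° <0 so +360° → 280.4888° ≈ 280.5°
Leg 6: φ1=-0.2341604, φ2=1.3424636, Δφ=1.5766240, Δλ=3.0367699 rad; a=sin²(Δφ/2)+cosφ1·cosφ2·sin²(Δλ/2)=0.7224860553; c=2·atan2(√a, √(1-a))=2.031939445; dist=6371·c=12945.486 ≈ 12945.5 km; running total=79160.1 km
Leg 6 bearing: y=sinΔλ·cosφ2=0.02368360, x=cosφ1·sinφ2-sinφ1·cosφ2·cosΔλ=0.89523120; θ=atan2(y, x)=1.5154° ≈ 1.5°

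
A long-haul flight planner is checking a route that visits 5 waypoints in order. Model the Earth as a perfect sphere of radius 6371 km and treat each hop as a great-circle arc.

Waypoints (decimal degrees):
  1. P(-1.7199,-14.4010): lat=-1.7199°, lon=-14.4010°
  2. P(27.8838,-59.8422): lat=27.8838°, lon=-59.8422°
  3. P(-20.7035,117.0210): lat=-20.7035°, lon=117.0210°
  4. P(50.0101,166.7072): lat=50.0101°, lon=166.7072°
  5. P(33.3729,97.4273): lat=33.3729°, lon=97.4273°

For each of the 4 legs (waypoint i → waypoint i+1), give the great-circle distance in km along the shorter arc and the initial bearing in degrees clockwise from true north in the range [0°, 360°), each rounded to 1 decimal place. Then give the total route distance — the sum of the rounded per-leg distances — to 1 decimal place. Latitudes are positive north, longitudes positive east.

Leg 1: dist=5861.0 km, bearing=307.7°
Leg 2: dist=19155.8 km, bearing=22.4°
Leg 3: dist=9253.6 km, bearing=29.6°
Leg 4: dist=5817.1 km, bearing=279.2°
Total: 40087.5 km

Leg 1: φ1=-0.0300179, φ2=0.4866641, Δφ=0.5166820, Δλ=-0.7930986 rad; a=sin²(Δφ/2)+cosφ1·cosφ2·sin²(Δλ/2)=0.1970685853; c=2·atan2(√a, √(1-a))=0.919946363; dist=6371·c=5860.978 ≈ 5861.0 km; running total=5861.0 km
Leg 1 bearing: y=sinΔλ·cosφ2=-0.62980444, x=cosφ1·sinφ2-sinφ1·cosφ2·cosΔλ=0.48608291; θ=atan2(y, x)=-52.3390° <0 so +360° → 307.6610° ≈ 307.7°
Leg 2: φ1=0.4866641, φ2=-0.3613442, Δφ=-0.8480084, Δλ=3.0868452 rad; a=sin²(Δφ/2)+cosφ1·cosφ2·sin²(Δλ/2)=0.9954594700; c=2·atan2(√a, √(1-a))=3.006723549; dist=6371·c=19155.836 ≈ 19155.8 km; running total=25016.8 km
Leg 2 bearing: y=sinΔλ·cosφ2=0.05118645, x=cosφ1·sinφ2-sinφ1·cosφ2·cosΔλ=0.12433665; θ=atan2(y, x)=22.3758° ≈ 22.4°
Leg 3: φ1=-0.3613442, φ2=0.8728409, Δφ=1.2341851, Δλ=0.8671878 rad; a=sin²(Δφ/2)+cosφ1·cosφ2·sin²(Δλ/2)=0.4409660621; c=2·atan2(√a, √(1-a))=1.452452404; dist=6371·c=9253.574 ≈ 9253.6 km; running total=34270.4 km
Leg 3 bearing: y=sinΔλ·cosφ2=0.49003063, x=cosφ1·sinφ2-sinφ1·cosφ2·cosΔλ=0.86367237; θ=atan2(y, x)=29.5697° ≈ 29.6°
Leg 4: φ1=0.8728409, φ2=0.5824670, Δφ=-0.2903739, Δλ=-1.2091624 rad; a=sin²(Δφ/2)+cosφ1·cosφ2·sin²(Δλ/2)=0.1943334807; c=2·atan2(√a, √(1-a))=0.913052367; dist=6371·c=5817.057 ≈ 5817.1 km; running total=40087.5 km
Leg 4 bearing: y=sinΔλ·cosφ2=-0.78109332, x=cosφ1·sinφ2-sinφ1·cosφ2·cosΔλ=0.12714221; θ=atan2(y, x)=-80.7548° <0 so +360° → 279.2452° ≈ 279.2°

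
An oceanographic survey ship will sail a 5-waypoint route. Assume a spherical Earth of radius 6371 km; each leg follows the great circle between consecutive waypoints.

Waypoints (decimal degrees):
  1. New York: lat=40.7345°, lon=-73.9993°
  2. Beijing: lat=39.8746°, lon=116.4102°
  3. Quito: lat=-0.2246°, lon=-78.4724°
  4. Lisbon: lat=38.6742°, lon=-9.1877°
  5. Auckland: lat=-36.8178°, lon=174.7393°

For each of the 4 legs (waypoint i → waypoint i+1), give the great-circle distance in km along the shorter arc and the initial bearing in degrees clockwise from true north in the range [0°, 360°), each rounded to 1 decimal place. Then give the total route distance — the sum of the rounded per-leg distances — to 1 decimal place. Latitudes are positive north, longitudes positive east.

Leg 1: φ1=0.7109511, φ2=0.6959431, Δφ=-0.0150081, Δλ=3.3232727 rad; a=sin²(Δφ/2)+cosφ1·cosφ2·sin²(Δλ/2)=0.5767990996; c=2·atan2(√a, √(1-a))=1.725004988; dist=6371·c=10990.007 ≈ 10990.0 km; running total=10990.0 km
Leg 1 bearing: y=sinΔλ·cosφ2=-0.13866447, x=cosφ1·sinφ2-sinφ1·cosφ2·cosΔλ=0.97835564; θ=atan2(y, x)=-8.0669° <0 so +360° → 351.9331° ≈ 351.9°
Leg 2: φ1=0.6959431, φ2=-0.0039200, Δφ=-0.6998631, Δλ=-3.4013430 rad; a=sin²(Δφ/2)+cosφ1·cosφ2·sin²(Δλ/2)=0.8721060626; c=2·atan2(√a, √(1-a))=2.410150838; dist=6371·c=15355.071 ≈ 15355.1 km; running total=26345.1 km
Leg 2 bearing: y=sinΔλ·cosφ2=0.25683733, x=cosφ1·sinφ2-sinφ1·cosφ2·cosΔλ=0.61658973; θ=atan2(y, x)=22.6139° ≈ 22.6°
Leg 3: φ1=-0.0039200, φ2=0.6749921, Δφ=0.6789121, Δλ=1.2092461 rad; a=sin²(Δφ/2)+cosφ1·cosφ2·sin²(Δλ/2)=0.3631473393; c=2·atan2(√a, √(1-a))=1.293552963; dist=6371·c=8241.226 ≈ 8241.2 km; running total=34586.3 km
Leg 3 bearing: y=sinΔλ·cosφ2=0.73023854, x=cosφ1·sinφ2-sinφ1·cosφ2·cosΔλ=0.62596890; θ=atan2(y, x)=49.3964° ≈ 49.4°
Leg 4: φ1=0.6749921, φ2=-0.6425918, Δφ=-1.3175840, Δλ=3.2101317 rad; a=sin²(Δφ/2)+cosφ1·cosφ2·sin²(Δλ/2)=0.9990038703; c=2·atan2(√a, √(1-a))=3.078459125; dist=6371·c=19612.863 ≈ 19612.9 km; running total=54199.2 km
Leg 4 bearing: y=sinΔλ·cosφ2=-0.05482569, x=cosφ1·sinφ2-sinφ1·cosφ2·cosΔλ=0.03122009; θ=atan2(y, x)=-60.3410° <0 so +360° → 299.6590° ≈ 299.7°

Leg 1: dist=10990.0 km, bearing=351.9°
Leg 2: dist=15355.1 km, bearing=22.6°
Leg 3: dist=8241.2 km, bearing=49.4°
Leg 4: dist=19612.9 km, bearing=299.7°
Total: 54199.2 km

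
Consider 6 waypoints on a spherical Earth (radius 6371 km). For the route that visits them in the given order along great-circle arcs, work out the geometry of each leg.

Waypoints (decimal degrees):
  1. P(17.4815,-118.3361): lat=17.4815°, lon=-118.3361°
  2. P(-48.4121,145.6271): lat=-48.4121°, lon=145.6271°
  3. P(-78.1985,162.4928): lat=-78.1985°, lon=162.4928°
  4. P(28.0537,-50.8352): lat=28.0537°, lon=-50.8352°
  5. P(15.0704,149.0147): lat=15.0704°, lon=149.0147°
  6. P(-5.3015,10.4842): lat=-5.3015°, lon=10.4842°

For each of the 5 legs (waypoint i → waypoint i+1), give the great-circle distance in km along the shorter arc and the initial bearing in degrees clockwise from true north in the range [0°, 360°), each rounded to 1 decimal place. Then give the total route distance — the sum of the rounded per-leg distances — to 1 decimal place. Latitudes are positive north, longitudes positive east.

Leg 1: φ1=0.3051097, φ2=-0.8449505, Δφ=-1.1500603, Δλ=4.6070269 rad; a=sin²(Δφ/2)+cosφ1·cosφ2·sin²(Δλ/2)=0.6456308050; c=2·atan2(√a, √(1-a))=1.866341688; dist=6371·c=11890.463 ≈ 11890.5 km; running total=11890.5 km
Leg 1 bearing: y=sinΔλ·cosφ2=-0.66008738, x=cosφ1·sinφ2-sinφ1·cosφ2·cosΔλ=-0.69242424; θ=atan2(y, x)=-136.3696° <0 so +360° → 223.6304° ≈ 223.6°
Leg 2: φ1=-0.8449505, φ2=-1.3648213, Δφ=-0.5198708, Δλ=0.2943620 rad; a=sin²(Δφ/2)+cosφ1·cosφ2·sin²(Δλ/2)=0.0689778885; c=2·atan2(√a, √(1-a))=0.531507058; dist=6371·c=3386.231 ≈ 3386.2 km; running total=15276.7 km
Leg 2 bearing: y=sinΔλ·cosφ2=0.05933774, x=cosφ1·sinφ2-sinφ1·cosφ2·cosΔλ=-0.50334758; θ=atan2(y, x)=173.2766° ≈ 173.3°
Leg 3: φ1=-1.3648213, φ2=0.4896294, Δφ=1.8544507, Δλ=-3.7232760 rad; a=sin²(Δφ/2)+cosφ1·cosφ2·sin²(Δλ/2)=0.8055828526; c=2·atan2(√a, √(1-a))=2.228328857; dist=6371·c=14196.683 ≈ 14196.7 km; running total=29473.4 km
Leg 3 bearing: y=sinΔλ·cosφ2=0.48487699, x=cosφ1·sinφ2-sinφ1·cosφ2·cosΔλ=-0.62559634; θ=atan2(y, x)=142.2220° ≈ 142.2°
Leg 4: φ1=0.4896294, φ2=0.2630281, Δφ=-0.2266013, Δλ=3.4880388 rad; a=sin²(Δφ/2)+cosφ1·cosφ2·sin²(Δλ/2)=0.8396221745; c=2·atan2(√a, √(1-a))=2.317528850; dist=6371·c=14764.976 ≈ 14765.0 km; running total=44238.4 km
Leg 4 bearing: y=sinΔλ·cosφ2=-0.32787886, x=cosφ1·sinφ2-sinφ1·cosφ2·cosΔλ=0.65659924; θ=atan2(y, x)=-26.5357° <0 so +360° → 333.4643° ≈ 333.5°
Leg 5: φ1=0.2630281, φ2=-0.0925286, Δφ=-0.3555567, Δλ=-2.4178133 rad; a=sin²(Δφ/2)+cosφ1·cosφ2·sin²(Δλ/2)=0.8722330051; c=2·atan2(√a, √(1-a))=2.410531018; dist=6371·c=15357.493 ≈ 15357.5 km; running total=59595.9 km
Leg 5 bearing: y=sinΔλ·cosφ2=-0.65938847, x=cosφ1·sinφ2-sinφ1·cosφ2·cosΔλ=0.10477217; θ=atan2(y, x)=-80.9716° <0 so +360° → 279.0284° ≈ 279.0°

Leg 1: dist=11890.5 km, bearing=223.6°
Leg 2: dist=3386.2 km, bearing=173.3°
Leg 3: dist=14196.7 km, bearing=142.2°
Leg 4: dist=14765.0 km, bearing=333.5°
Leg 5: dist=15357.5 km, bearing=279.0°
Total: 59595.9 km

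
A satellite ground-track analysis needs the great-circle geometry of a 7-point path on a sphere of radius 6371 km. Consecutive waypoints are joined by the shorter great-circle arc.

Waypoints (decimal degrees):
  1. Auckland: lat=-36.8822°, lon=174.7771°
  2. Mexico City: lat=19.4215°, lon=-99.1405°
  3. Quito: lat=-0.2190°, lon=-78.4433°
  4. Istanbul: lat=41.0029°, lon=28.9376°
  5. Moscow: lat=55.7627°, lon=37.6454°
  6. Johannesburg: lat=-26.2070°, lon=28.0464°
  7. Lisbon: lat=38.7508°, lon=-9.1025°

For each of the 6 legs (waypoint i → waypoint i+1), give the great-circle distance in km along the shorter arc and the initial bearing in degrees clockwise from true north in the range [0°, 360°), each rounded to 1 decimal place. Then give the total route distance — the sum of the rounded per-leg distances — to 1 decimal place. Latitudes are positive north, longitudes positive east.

Leg 1: φ1=-0.6437158, φ2=0.3389691, Δφ=0.9826849, Δλ=-4.7807640 rad; a=sin²(Δφ/2)+cosφ1·cosφ2·sin²(Δλ/2)=0.5740135796; c=2·atan2(√a, √(1-a))=1.719369483; dist=6371·c=10954.103 ≈ 10954.1 km; running total=10954.1 km
Leg 1 bearing: y=sinΔλ·cosφ2=0.94089425, x=cosφ1·sinφ2-sinφ1·cosφ2·cosΔλ=0.30464073; θ=atan2(y, x)=72.0592° ≈ 72.1°
Leg 2: φ1=0.3389691, φ2=-0.0038223, Δφ=-0.3427914, Δλ=0.3612343 rad; a=sin²(Δφ/2)+cosφ1·cosφ2·sin²(Δλ/2)=0.0595228834; c=2·atan2(√a, √(1-a))=0.492921349; dist=6371·c=3140.402 ≈ 3140.4 km; running total=14094.5 km
Leg 2 bearing: y=sinΔλ·cosφ2=0.35342655, x=cosφ1·sinφ2-sinφ1·cosφ2·cosΔλ=-0.31465746; θ=atan2(y, x)=131.6788° ≈ 131.7°
Leg 3: φ1=-0.0038223, φ2=0.7156356, Δφ=0.7194579, Δλ=1.8741503 rad; a=sin²(Δφ/2)+cosφ1·cosφ2·sin²(Δλ/2)=0.6139725356; c=2·atan2(√a, √(1-a))=1.800762997; dist=6371·c=11472.661 ≈ 11472.7 km; running total=25567.2 km
Leg 3 bearing: y=sinΔλ·cosφ2=0.72021782, x=cosφ1·sinφ2-sinφ1·cosφ2·cosΔλ=0.65523075; θ=atan2(y, x)=47.7051° ≈ 47.7°
Leg 4: φ1=0.7156356, φ2=0.9732427, Δφ=0.2576071, Δλ=0.1519798 rad; a=sin²(Δφ/2)+cosφ1·cosφ2·sin²(Δλ/2)=0.0189459174; c=2·atan2(√a, √(1-a))=0.276165099; dist=6371·c=1759.448 ≈ 1759.4 km; running total=27326.6 km
Leg 4 bearing: y=sinΔλ·cosφ2=0.08517833, x=cosφ1·sinφ2-sinφ1·cosφ2·cosΔλ=0.25902226; θ=atan2(y, x)=18.2032° ≈ 18.2°
Leg 5: φ1=0.9732427, φ2=-0.4573984, Δφ=-1.4306412, Δλ=-0.1675342 rad; a=sin²(Δφ/2)+cosφ1·cosφ2·sin²(Δλ/2)=0.4336853875; c=2·atan2(√a, √(1-a))=1.437775155; dist=6371·c=9160.066 ≈ 9160.1 km; running total=36486.7 km
Leg 5 bearing: y=sinΔλ·cosφ2=-0.14961022, x=cosφ1·sinφ2-sinφ1·cosφ2·cosΔλ=-0.97980930; θ=atan2(y, x)=-171.3184° <0 so +360° → 188.6816° ≈ 188.7°
Leg 6: φ1=-0.4573984, φ2=0.6763290, Δφ=1.1337275, Δλ=-0.6483706 rad; a=sin²(Δφ/2)+cosφ1·cosφ2·sin²(Δλ/2)=0.3593534468; c=2·atan2(√a, √(1-a))=1.285654967; dist=6371·c=8190.908 ≈ 8190.9 km; running total=44677.6 km
Leg 6 bearing: y=sinΔλ·cosφ2=-0.47095798, x=cosφ1·sinφ2-sinφ1·cosφ2·cosΔλ=0.83610572; θ=atan2(y, x)=-29.3915° <0 so +360° → 330.6085° ≈ 330.6°

Leg 1: dist=10954.1 km, bearing=72.1°
Leg 2: dist=3140.4 km, bearing=131.7°
Leg 3: dist=11472.7 km, bearing=47.7°
Leg 4: dist=1759.4 km, bearing=18.2°
Leg 5: dist=9160.1 km, bearing=188.7°
Leg 6: dist=8190.9 km, bearing=330.6°
Total: 44677.6 km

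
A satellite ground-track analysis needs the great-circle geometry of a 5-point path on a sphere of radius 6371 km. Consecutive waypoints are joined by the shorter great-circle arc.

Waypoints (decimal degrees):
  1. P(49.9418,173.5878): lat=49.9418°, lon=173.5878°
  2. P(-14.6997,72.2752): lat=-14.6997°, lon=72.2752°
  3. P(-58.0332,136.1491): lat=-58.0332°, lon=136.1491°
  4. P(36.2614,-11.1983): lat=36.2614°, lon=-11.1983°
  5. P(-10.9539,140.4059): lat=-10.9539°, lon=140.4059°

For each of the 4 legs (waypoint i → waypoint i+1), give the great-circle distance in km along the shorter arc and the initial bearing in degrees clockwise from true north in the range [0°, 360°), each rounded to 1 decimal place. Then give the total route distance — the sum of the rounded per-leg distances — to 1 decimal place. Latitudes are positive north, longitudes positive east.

Leg 1: φ1=0.8716488, φ2=-0.2565582, Δφ=-1.1282070, Δλ=-1.7682384 rad; a=sin²(Δφ/2)+cosφ1·cosφ2·sin²(Δλ/2)=0.6581655472; c=2·atan2(√a, √(1-a))=1.892655801; dist=6371·c=12058.110 ≈ 12058.1 km; running total=12058.1 km
Leg 1 bearing: y=sinΔλ·cosφ2=-0.94847654, x=cosφ1·sinφ2-sinφ1·cosφ2·cosΔλ=-0.01808032; θ=atan2(y, x)=-91.0921° <0 so +360° → 268.9079° ≈ 268.9°
Leg 2: φ1=-0.2565582, φ2=-1.0128704, Δφ=-0.7563123, Δλ=1.1148099 rad; a=sin²(Δφ/2)+cosφ1·cosφ2·sin²(Δλ/2)=0.2796127727; c=2·atan2(√a, √(1-a))=1.114335047; dist=6371·c=7099.429 ≈ 7099.4 km; running total=19157.5 km
Leg 2 bearing: y=sinΔλ·cosφ2=0.47533459, x=cosφ1·sinφ2-sinφ1·cosφ2·cosΔλ=-0.76142952; θ=atan2(y, x)=148.0249° ≈ 148.0°
Leg 3: φ1=-1.0128704, φ2=0.6328808, Δφ=1.6457512, Δλ=-2.5716973 rad; a=sin²(Δφ/2)+cosφ1·cosφ2·sin²(Δλ/2)=0.9306007025; c=2·atan2(√a, √(1-a))=2.608425029; dist=6371·c=16618.276 ≈ 16618.3 km; running total=35775.8 km
Leg 3 bearing: y=sinΔλ·cosφ2=-0.43504883, x=cosφ1·sinφ2-sinφ1·cosφ2·cosΔλ=-0.26280155; θ=atan2(y, x)=-121.1351° <0 so +360° → 238.8649° ≈ 238.9°
Leg 4: φ1=0.6328808, φ2=-0.1911816, Δφ=-0.8240624, Δλ=2.6459924 rad; a=sin²(Δφ/2)+cosφ1·cosφ2·sin²(Δλ/2)=0.9043898401; c=2·atan2(√a, √(1-a))=2.512870492; dist=6371·c=16009.498 ≈ 16009.5 km; running total=51785.3 km
Leg 4 bearing: y=sinΔλ·cosφ2=0.46689521, x=cosφ1·sinφ2-sinφ1·cosφ2·cosΔλ=0.35760913; θ=atan2(y, x)=52.5504° ≈ 52.6°

Leg 1: dist=12058.1 km, bearing=268.9°
Leg 2: dist=7099.4 km, bearing=148.0°
Leg 3: dist=16618.3 km, bearing=238.9°
Leg 4: dist=16009.5 km, bearing=52.6°
Total: 51785.3 km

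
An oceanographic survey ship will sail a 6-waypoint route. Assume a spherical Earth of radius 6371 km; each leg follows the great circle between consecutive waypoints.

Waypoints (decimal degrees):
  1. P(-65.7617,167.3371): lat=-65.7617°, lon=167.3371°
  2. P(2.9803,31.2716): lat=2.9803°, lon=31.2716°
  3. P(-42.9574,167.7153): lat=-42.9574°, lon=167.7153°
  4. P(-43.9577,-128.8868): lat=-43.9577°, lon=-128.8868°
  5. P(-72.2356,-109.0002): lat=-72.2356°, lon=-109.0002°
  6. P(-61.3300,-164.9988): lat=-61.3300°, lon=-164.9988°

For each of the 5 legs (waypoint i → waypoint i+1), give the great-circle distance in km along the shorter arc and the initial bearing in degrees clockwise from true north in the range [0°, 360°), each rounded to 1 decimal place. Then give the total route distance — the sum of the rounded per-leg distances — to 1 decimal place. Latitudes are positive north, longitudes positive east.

Leg 1: φ1=-1.1477582, φ2=0.0520160, Δφ=1.1997742, Δλ=-2.3747910 rad; a=sin²(Δφ/2)+cosφ1·cosφ2·sin²(Δλ/2)=0.6713238386; c=2·atan2(√a, √(1-a))=1.920530066; dist=6371·c=12235.697 ≈ 12235.7 km; running total=12235.7 km
Leg 1 bearing: y=sinΔλ·cosφ2=-0.69289714, x=cosφ1·sinφ2-sinφ1·cosφ2·cosΔλ=-0.63441794; θ=atan2(y, x)=-132.4773° <0 so +360° → 227.5227° ≈ 227.5°
Leg 2: φ1=0.0520160, φ2=-0.7497481, Δφ=-0.8017641, Δλ=2.3813918 rad; a=sin²(Δφ/2)+cosφ1·cosφ2·sin²(Δλ/2)=0.7825454265; c=2·atan2(√a, √(1-a))=2.171339697; dist=6371·c=13833.605 ≈ 13833.6 km; running total=26069.3 km
Leg 2 bearing: y=sinΔλ·cosφ2=0.50430098, x=cosφ1·sinφ2-sinφ1·cosφ2·cosΔλ=-0.65295701; θ=atan2(y, x)=142.3199° ≈ 142.3°
Leg 3: φ1=-0.7497481, φ2=-0.7672066, Δφ=-0.0174585, Δλ=-5.1766832 rad; a=sin²(Δφ/2)+cosφ1·cosφ2·sin²(Δλ/2)=0.1455365548; c=2·atan2(√a, √(1-a))=0.782820816; dist=6371·c=4987.351 ≈ 4987.4 km; running total=31056.7 km
Leg 3 bearing: y=sinΔλ·cosφ2=0.64364731, x=cosφ1·sinφ2-sinφ1·cosφ2·cosΔλ=-0.28834148; θ=atan2(y, x)=114.1315° ≈ 114.1°
Leg 4: φ1=-0.7672066, φ2=-1.2607491, Δφ=-0.4935425, Δλ=0.3470866 rad; a=sin²(Δφ/2)+cosφ1·cosφ2·sin²(Δλ/2)=0.0662184326; c=2·atan2(√a, √(1-a))=0.520515073; dist=6371·c=3316.202 ≈ 3316.2 km; running total=34372.9 km
Leg 4 bearing: y=sinΔλ·cosφ2=0.10378395, x=cosφ1·sinφ2-sinφ1·cosφ2·cosΔλ=-0.48637753; θ=atan2(y, x)=167.9548° ≈ 168.0°
Leg 5: φ1=-1.2607491, φ2=-1.0704104, Δφ=0.1903386, Δλ=-0.9773599 rad; a=sin²(Δφ/2)+cosφ1·cosφ2·sin²(Δλ/2)=0.0412905903; c=2·atan2(√a, √(1-a))=0.409251765; dist=6371·c=2607.343 ≈ 2607.3 km; running total=36980.2 km
Leg 5 bearing: y=sinΔλ·cosφ2=-0.39773596, x=cosφ1·sinφ2-sinφ1·cosφ2·cosΔλ=-0.01219906; θ=atan2(y, x)=-91.7568° <0 so +360° → 268.2432° ≈ 268.2°

Leg 1: dist=12235.7 km, bearing=227.5°
Leg 2: dist=13833.6 km, bearing=142.3°
Leg 3: dist=4987.4 km, bearing=114.1°
Leg 4: dist=3316.2 km, bearing=168.0°
Leg 5: dist=2607.3 km, bearing=268.2°
Total: 36980.2 km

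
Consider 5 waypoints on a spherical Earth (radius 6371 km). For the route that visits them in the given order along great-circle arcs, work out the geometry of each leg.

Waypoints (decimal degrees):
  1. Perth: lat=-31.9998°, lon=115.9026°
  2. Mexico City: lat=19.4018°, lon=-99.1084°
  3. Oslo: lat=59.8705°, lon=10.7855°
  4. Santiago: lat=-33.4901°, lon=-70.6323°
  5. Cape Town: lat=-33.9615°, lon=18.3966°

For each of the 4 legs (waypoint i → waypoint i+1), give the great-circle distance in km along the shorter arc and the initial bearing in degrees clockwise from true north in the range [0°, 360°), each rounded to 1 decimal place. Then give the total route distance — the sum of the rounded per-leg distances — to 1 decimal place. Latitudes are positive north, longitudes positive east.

Leg 1: φ1=-0.5585019, φ2=0.3386253, Δφ=0.8971272, Δλ=-3.7526499 rad; a=sin²(Δφ/2)+cosφ1·cosφ2·sin²(Δλ/2)=0.9155888077; c=2·atan2(√a, √(1-a))=2.552018657; dist=6371·c=16258.911 ≈ 16258.9 km; running total=16258.9 km
Leg 1 bearing: y=sinΔλ·cosφ2=0.54115263, x=cosφ1·sinφ2-sinφ1·cosφ2·cosΔλ=-0.12766206; θ=atan2(y, x)=103.2738° ≈ 103.3°
Leg 2: φ1=0.3386253, φ2=1.0449373, Δφ=0.7063121, Δλ=1.9180104 rad; a=sin²(Δφ/2)+cosφ1·cosφ2·sin²(Δλ/2)=0.4368980962; c=2·atan2(√a, √(1-a))=1.444255078; dist=6371·c=9201.349 ≈ 9201.3 km; running total=25460.2 km
Leg 2 bearing: y=sinΔλ·cosφ2=0.47200156, x=cosφ1·sinφ2-sinφ1·cosφ2·cosΔλ=0.87251769; θ=atan2(y, x)=28.4118° ≈ 28.4°
Leg 3: φ1=1.0449373, φ2=-0.5845125, Δφ=-1.6294499, Δλ=-1.4210087 rad; a=sin²(Δφ/2)+cosφ1·cosφ2·sin²(Δλ/2)=0.7073858384; c=2·atan2(√a, √(1-a))=1.998488190; dist=6371·c=12732.368 ≈ 12732.4 km; running total=38192.6 km
Leg 3 bearing: y=sinΔλ·cosφ2=-0.82464291, x=cosφ1·sinφ2-sinφ1·cosφ2·cosΔλ=-0.38461477; θ=atan2(y, x)=-115.0044° <0 so +360° → 244.9956° ≈ 245.0°
Leg 4: φ1=-0.5845125, φ2=-0.5927400, Δφ=-0.0082275, Δλ=1.5538474 rad; a=sin²(Δφ/2)+cosφ1·cosφ2·sin²(Δλ/2)=0.3400127743; c=2·atan2(√a, √(1-a))=1.245093806; dist=6371·c=7932.493 ≈ 7932.5 km; running total=46125.1 km
Leg 4 bearing: y=sinΔλ·cosφ2=0.82929401, x=cosφ1·sinφ2-sinφ1·cosφ2·cosΔλ=-0.45813513; θ=atan2(y, x)=118.9180° ≈ 118.9°

Leg 1: dist=16258.9 km, bearing=103.3°
Leg 2: dist=9201.3 km, bearing=28.4°
Leg 3: dist=12732.4 km, bearing=245.0°
Leg 4: dist=7932.5 km, bearing=118.9°
Total: 46125.1 km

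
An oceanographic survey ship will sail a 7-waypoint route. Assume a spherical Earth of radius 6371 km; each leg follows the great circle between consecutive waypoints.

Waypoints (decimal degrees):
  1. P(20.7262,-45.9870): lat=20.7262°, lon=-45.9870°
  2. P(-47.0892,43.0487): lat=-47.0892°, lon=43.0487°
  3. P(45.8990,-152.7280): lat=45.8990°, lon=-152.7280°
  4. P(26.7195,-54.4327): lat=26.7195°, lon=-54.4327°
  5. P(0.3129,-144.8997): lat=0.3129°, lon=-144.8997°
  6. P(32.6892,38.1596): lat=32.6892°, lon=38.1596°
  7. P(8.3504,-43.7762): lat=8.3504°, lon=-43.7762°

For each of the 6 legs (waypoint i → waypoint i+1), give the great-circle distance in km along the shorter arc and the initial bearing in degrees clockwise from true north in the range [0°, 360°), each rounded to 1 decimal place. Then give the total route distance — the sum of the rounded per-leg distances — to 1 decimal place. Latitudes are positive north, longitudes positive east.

Leg 1: dist=11607.4 km, bearing=135.3°
Leg 2: dist=18802.2 km, bearing=90.5°
Leg 3: dist=8508.0 km, bearing=65.4°
Leg 4: dist=10038.3 km, bearing=270.5°
Leg 5: dist=16331.4 km, bearing=355.3°
Leg 6: dist=8755.6 km, bearing=272.8°
Total: 74042.9 km

Leg 1: φ1=0.3617404, φ2=-0.8218616, Δφ=-1.1836020, Δλ=1.5539661 rad; a=sin²(Δφ/2)+cosφ1·cosφ2·sin²(Δλ/2)=0.6242432509; c=2·atan2(√a, √(1-a))=1.821913762; dist=6371·c=11607.413 ≈ 11607.4 km; running total=11607.4 km
Leg 1 bearing: y=sinΔλ·cosφ2=0.68076251, x=cosφ1·sinφ2-sinφ1·cosφ2·cosΔλ=-0.68906956; θ=atan2(y, x)=135.3475° ≈ 135.3°
Leg 2: φ1=-0.8218616, φ2=0.8010887, Δφ=1.6229503, Δλ=-3.4169480 rad; a=sin²(Δφ/2)+cosφ1·cosφ2·sin²(Δλ/2)=0.9909672720; c=2·atan2(√a, √(1-a))=2.951223996; dist=6371·c=18802.248 ≈ 18802.2 km; running total=30409.6 km
Leg 2 bearing: y=sinΔλ·cosφ2=0.18921439, x=cosφ1·sinφ2-sinφ1·cosφ2·cosΔλ=-0.00157010; θ=atan2(y, x)=90.4754° ≈ 90.5°
Leg 3: φ1=0.8010887, φ2=0.4663432, Δφ=-0.3347454, Δλ=1.7155766 rad; a=sin²(Δφ/2)+cosφ1·cosφ2·sin²(Δλ/2)=0.3834013126; c=2·atan2(√a, √(1-a))=1.335431906; dist=6371·c=8508.037 ≈ 8508.0 km; running total=38917.6 km
Leg 3 bearing: y=sinΔλ·cosφ2=0.88387323, x=cosφ1·sinφ2-sinφ1·cosφ2·cosΔλ=0.40544678; θ=atan2(y, x)=65.3583° ≈ 65.4°
Leg 4: φ1=0.4663432, φ2=0.0054611, Δφ=-0.4608821, Δλ=-1.5789470 rad; a=sin²(Δφ/2)+cosφ1·cosφ2·sin²(Δλ/2)=0.5024123576; c=2·atan2(√a, √(1-a))=1.575621061; dist=6371·c=10038.282 ≈ 10038.3 km; running total=48955.9 km
Leg 4 bearing: y=sinΔλ·cosφ2=-0.99995187, x=cosφ1·sinφ2-sinφ1·cosφ2·cosΔλ=0.00854260; θ=atan2(y, x)=-89.5105° <0 so +360° → 270.4895° ≈ 270.5°
Leg 5: φ1=0.0054611, φ2=0.5705342, Δφ=0.5650730, Δλ=3.1949875 rad; a=sin²(Δφ/2)+cosφ1·cosφ2·sin²(Δλ/2)=0.9187255924; c=2·atan2(√a, √(1-a))=2.563398962; dist=6371·c=16331.415 ≈ 16331.4 km; running total=65287.3 km
Leg 5 bearing: y=sinΔλ·cosφ2=-0.04491644, x=cosφ1·sinφ2-sinφ1·cosφ2·cosΔλ=0.54466322; θ=atan2(y, x)=-4.7143° <0 so +360° → 355.2857° ≈ 355.3°
Leg 6: φ1=0.5705342, φ2=0.1457420, Δφ=-0.4247922, Δλ=-1.4300495 rad; a=sin²(Δφ/2)+cosφ1·cosφ2·sin²(Δλ/2)=0.4023769164; c=2·atan2(√a, √(1-a))=1.374287885; dist=6371·c=8755.588 ≈ 8755.6 km; running total=74042.9 km
Leg 6 bearing: y=sinΔλ·cosφ2=-0.97961476, x=cosφ1·sinφ2-sinφ1·cosφ2·cosΔλ=0.04726367; θ=atan2(y, x)=-87.2378° <0 so +360° → 272.7622° ≈ 272.8°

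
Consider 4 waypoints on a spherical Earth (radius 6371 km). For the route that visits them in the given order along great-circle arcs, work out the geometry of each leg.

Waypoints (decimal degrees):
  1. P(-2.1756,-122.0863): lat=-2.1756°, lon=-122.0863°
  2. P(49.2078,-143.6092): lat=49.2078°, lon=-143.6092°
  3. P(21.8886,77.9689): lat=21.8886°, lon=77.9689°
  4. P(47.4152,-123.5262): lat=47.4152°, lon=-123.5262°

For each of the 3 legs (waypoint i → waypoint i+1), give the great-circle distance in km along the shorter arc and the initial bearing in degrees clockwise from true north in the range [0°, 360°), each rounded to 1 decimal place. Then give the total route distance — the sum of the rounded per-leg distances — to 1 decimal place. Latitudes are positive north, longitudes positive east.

Leg 1: φ1=-0.0379714, φ2=0.8588381, Δφ=0.8968095, Δλ=-0.3756455 rad; a=sin²(Δφ/2)+cosφ1·cosφ2·sin²(Δλ/2)=0.2107081693; c=2·atan2(√a, √(1-a))=0.953805219; dist=6371·c=6076.693 ≈ 6076.7 km; running total=6076.7 km
Leg 1 bearing: y=sinΔλ·cosφ2=-0.23968461, x=cosφ1·sinφ2-sinφ1·cosφ2·cosΔλ=0.77961031; θ=atan2(y, x)=-17.0896° <0 so +360° → 342.9104° ≈ 342.9°
Leg 2: φ1=0.8588381, φ2=0.3820281, Δφ=-0.4768100, Δλ=3.8672674 rad; a=sin²(Δφ/2)+cosφ1·cosφ2·sin²(Δλ/2)=0.5856203920; c=2·atan2(√a, √(1-a))=1.742885244; dist=6371·c=11103.922 ≈ 11103.9 km; running total=17180.6 km
Leg 2 bearing: y=sinΔλ·cosφ2=-0.61579880, x=cosφ1·sinφ2-sinφ1·cosφ2·cosΔλ=0.76906985; θ=atan2(y, x)=-38.6845° <0 so +360° → 321.3155° ≈ 321.3°
Leg 3: φ1=0.3820281, φ2=0.8275514, Δφ=0.4455232, Δλ=-3.5167529 rad; a=sin²(Δφ/2)+cosφ1·cosφ2·sin²(Δλ/2)=0.6548708684; c=2·atan2(√a, √(1-a))=1.885717726; dist=6371·c=12013.908 ≈ 12013.9 km; running total=29194.5 km
Leg 3 bearing: y=sinΔλ·cosφ2=0.24795045, x=cosφ1·sinφ2-sinφ1·cosφ2·cosΔλ=0.91792191; θ=atan2(y, x)=15.1161° ≈ 15.1°

Leg 1: dist=6076.7 km, bearing=342.9°
Leg 2: dist=11103.9 km, bearing=321.3°
Leg 3: dist=12013.9 km, bearing=15.1°
Total: 29194.5 km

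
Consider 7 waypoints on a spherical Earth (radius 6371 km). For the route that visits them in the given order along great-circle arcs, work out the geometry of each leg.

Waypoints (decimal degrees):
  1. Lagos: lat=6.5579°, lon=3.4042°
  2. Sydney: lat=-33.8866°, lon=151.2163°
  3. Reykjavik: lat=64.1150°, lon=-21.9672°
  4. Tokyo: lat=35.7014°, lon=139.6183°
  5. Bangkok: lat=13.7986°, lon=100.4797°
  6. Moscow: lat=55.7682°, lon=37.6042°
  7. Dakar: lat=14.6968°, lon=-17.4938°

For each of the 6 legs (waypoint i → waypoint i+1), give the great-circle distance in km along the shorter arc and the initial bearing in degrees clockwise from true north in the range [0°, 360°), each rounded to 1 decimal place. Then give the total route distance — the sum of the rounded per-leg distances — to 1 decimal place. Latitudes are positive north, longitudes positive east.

Leg 1: dist=15523.8 km, bearing=137.0°
Leg 2: dist=16621.6 km, bearing=354.1°
Leg 3: dist=8798.4 km, bearing=15.1°
Leg 4: dist=4596.2 km, bearing=248.1°
Leg 5: dist=7060.4 km, bearing=326.0°
Leg 6: dist=6515.4 km, bearing=248.4°
Total: 59115.8 km

Leg 1: φ1=0.1144569, φ2=-0.5914327, Δφ=-0.7058897, Δλ=2.5798078 rad; a=sin²(Δφ/2)+cosφ1·cosφ2·sin²(Δλ/2)=0.8808169894; c=2·atan2(√a, √(1-a))=2.436627262; dist=6371·c=15523.752 ≈ 15523.8 km; running total=15523.8 km
Leg 1 bearing: y=sinΔλ·cosφ2=0.44221499, x=cosφ1·sinφ2-sinφ1·cosφ2·cosΔλ=-0.47366611; θ=atan2(y, x)=136.9667° ≈ 137.0°
Leg 2: φ1=-0.5914327, φ2=1.1190178, Δφ=1.7104506, Δλ=-3.0226223 rad; a=sin²(Δφ/2)+cosφ1·cosφ2·sin²(Δλ/2)=0.9307318016; c=2·atan2(√a, √(1-a))=2.608941126; dist=6371·c=16621.564 ≈ 16621.6 km; running total=32145.4 km
Leg 2 bearing: y=sinΔλ·cosφ2=-0.05181601, x=cosφ1·sinφ2-sinφ1·cosφ2·cosΔλ=0.50516884; θ=atan2(y, x)=-5.8564° <0 so +360° → 354.1436° ≈ 354.1°
Leg 3: φ1=1.1190178, φ2=0.6231070, Δφ=-0.4959109, Δλ=2.8201990 rad; a=sin²(Δφ/2)+cosφ1·cosφ2·sin²(Δλ/2)=0.4056777693; c=2·atan2(√a, √(1-a))=1.381014685; dist=6371·c=8798.445 ≈ 8798.4 km; running total=40943.8 km
Leg 3 bearing: y=sinΔλ·cosφ2=0.25652388, x=cosφ1·sinφ2-sinφ1·cosφ2·cosΔλ=0.94794977; θ=atan2(y, x)=15.1421° ≈ 15.1°
Leg 4: φ1=0.6231070, φ2=0.2408310, Δφ=-0.3822760, Δλ=-0.6830974 rad; a=sin²(Δφ/2)+cosφ1·cosφ2·sin²(Δλ/2)=0.1245671968; c=2·atan2(√a, √(1-a))=0.721424601; dist=6371·c=4596.196 ≈ 4596.2 km; running total=45540.0 km
Leg 4 bearing: y=sinΔλ·cosφ2=-0.61298216, x=cosφ1·sinφ2-sinφ1·cosφ2·cosΔλ=-0.24587336; θ=atan2(y, x)=-111.8562° <0 so +360° → 248.1438° ≈ 248.1°
Leg 5: φ1=0.2408310, φ2=0.9733387, Δφ=0.7325077, Δλ=-1.0973845 rad; a=sin²(Δφ/2)+cosφ1·cosφ2·sin²(Δλ/2)=0.2768660877; c=2·atan2(√a, √(1-a))=1.108205843; dist=6371·c=7060.379 ≈ 7060.4 km; running total=52600.4 km
Leg 5 bearing: y=sinΔλ·cosφ2=-0.50067276, x=cosφ1·sinφ2-sinφ1·cosφ2·cosΔλ=0.74173568; θ=atan2(y, x)=-34.0194° <0 so +360° → 325.9806° ≈ 326.0°
Leg 6: φ1=0.9733387, φ2=0.2565075, Δφ=-0.7168312, Δλ=-0.9616415 rad; a=sin²(Δφ/2)+cosφ1·cosφ2·sin²(Δλ/2)=0.2394521297; c=2·atan2(√a, √(1-a))=1.022662056; dist=6371·c=6515.380 ≈ 6515.4 km; running total=59115.8 km
Leg 6 bearing: y=sinΔλ·cosφ2=-0.79329877, x=cosφ1·sinφ2-sinφ1·cosφ2·cosΔλ=-0.31485917; θ=atan2(y, x)=-111.6481° <0 so +360° → 248.3519° ≈ 248.4°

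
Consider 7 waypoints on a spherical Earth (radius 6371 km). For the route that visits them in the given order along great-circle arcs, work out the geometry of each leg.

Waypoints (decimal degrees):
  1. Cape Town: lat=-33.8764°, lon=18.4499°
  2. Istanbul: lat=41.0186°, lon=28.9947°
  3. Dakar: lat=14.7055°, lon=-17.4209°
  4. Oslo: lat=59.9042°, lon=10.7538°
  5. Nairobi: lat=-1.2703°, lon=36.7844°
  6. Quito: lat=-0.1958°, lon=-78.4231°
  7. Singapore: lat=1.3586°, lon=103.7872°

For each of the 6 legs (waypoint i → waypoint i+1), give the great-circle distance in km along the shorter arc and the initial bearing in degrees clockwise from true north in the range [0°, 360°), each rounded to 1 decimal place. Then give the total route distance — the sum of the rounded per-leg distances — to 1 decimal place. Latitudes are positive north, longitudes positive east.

Leg 1: dist=8397.7 km, bearing=8.2°
Leg 2: dist=5332.2 km, bearing=250.6°
Leg 3: dist=5523.1 km, bearing=18.1°
Leg 4: dist=7166.6 km, bearing=150.9°
Leg 5: dist=12809.2 km, bearing=269.2°
Leg 6: dist=19737.4 km, bearing=297.8°
Total: 58966.2 km

Leg 1: φ1=-0.5912547, φ2=0.7159096, Δφ=1.3071643, Δλ=0.1840415 rad; a=sin²(Δφ/2)+cosφ1·cosφ2·sin²(Δλ/2)=0.3749950290; c=2·atan2(√a, √(1-a))=1.318105803; dist=6371·c=8397.652 ≈ 8397.7 km; running total=8397.7 km
Leg 1 bearing: y=sinΔλ·cosφ2=0.13807610, x=cosφ1·sinφ2-sinφ1·cosφ2·cosΔλ=0.95834755; θ=atan2(y, x)=8.1986° ≈ 8.2°
Leg 2: φ1=0.7159096, φ2=0.2566594, Δφ=-0.4592502, Δλ=-0.8101050 rad; a=sin²(Δφ/2)+cosφ1·cosφ2·sin²(Δλ/2)=0.1651344094; c=2·atan2(√a, √(1-a))=0.836949593; dist=6371·c=5332.206 ≈ 5332.2 km; running total=13729.9 km
Leg 2 bearing: y=sinΔλ·cosφ2=-0.70063203, x=cosφ1·sinφ2-sinφ1·cosφ2·cosΔλ=-0.24611969; θ=atan2(y, x)=-109.3555° <0 so +360° → 250.6445° ≈ 250.6°
Leg 3: φ1=0.2566594, φ2=1.0455255, Δφ=0.7888661, Δλ=0.4917413 rad; a=sin²(Δφ/2)+cosφ1·cosφ2·sin²(Δλ/2)=0.1764094579; c=2·atan2(√a, √(1-a))=0.866915453; dist=6371·c=5523.118 ≈ 5523.1 km; running total=19253.0 km
Leg 3 bearing: y=sinΔλ·cosφ2=0.23676415, x=cosφ1·sinφ2-sinφ1·cosφ2·cosΔλ=0.72463741; θ=atan2(y, x)=18.0940° ≈ 18.1°
Leg 4: φ1=1.0455255, φ2=-0.0221709, Δφ=-1.0676964, Δλ=0.4543197 rad; a=sin²(Δφ/2)+cosφ1·cosφ2·sin²(Δλ/2)=0.2843553909; c=2·atan2(√a, √(1-a))=1.124875087; dist=6371·c=7166.579 ≈ 7166.6 km; running total=26419.6 km
Leg 4 bearing: y=sinΔλ·cosφ2=0.43874325, x=cosφ1·sinφ2-sinφ1·cosφ2·cosΔλ=-0.78834889; θ=atan2(y, x)=150.9026° ≈ 150.9°
Leg 5: φ1=-0.0221709, φ2=-0.0034174, Δφ=0.0187536, Δλ=-2.0107502 rad; a=sin²(Δφ/2)+cosφ1·cosφ2·sin²(Δλ/2)=0.7128574065; c=2·atan2(√a, √(1-a))=2.010548039; dist=6371·c=12809.202 ≈ 12809.2 km; running total=39228.8 km
Leg 5 bearing: y=sinΔλ·cosφ2=-0.90476603, x=cosφ1·sinφ2-sinφ1·cosφ2·cosΔλ=-0.01285822; θ=atan2(y, x)=-90.8142° <0 so +360° → 269.1858° ≈ 269.2°
Leg 6: φ1=-0.0034174, φ2=0.0237120, Δφ=0.0271294, Δλ=3.1801697 rad; a=sin²(Δφ/2)+cosφ1·cosφ2·sin²(Δλ/2)=0.9995251414; c=2·atan2(√a, √(1-a))=3.098006700; dist=6371·c=19737.401 ≈ 19737.4 km; running total=58966.2 km
Leg 6 bearing: y=sinΔλ·cosφ2=-0.03855660, x=cosφ1·sinφ2-sinφ1·cosφ2·cosΔλ=0.02029584; θ=atan2(y, x)=-62.2381° <0 so +360° → 297.7619° ≈ 297.8°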